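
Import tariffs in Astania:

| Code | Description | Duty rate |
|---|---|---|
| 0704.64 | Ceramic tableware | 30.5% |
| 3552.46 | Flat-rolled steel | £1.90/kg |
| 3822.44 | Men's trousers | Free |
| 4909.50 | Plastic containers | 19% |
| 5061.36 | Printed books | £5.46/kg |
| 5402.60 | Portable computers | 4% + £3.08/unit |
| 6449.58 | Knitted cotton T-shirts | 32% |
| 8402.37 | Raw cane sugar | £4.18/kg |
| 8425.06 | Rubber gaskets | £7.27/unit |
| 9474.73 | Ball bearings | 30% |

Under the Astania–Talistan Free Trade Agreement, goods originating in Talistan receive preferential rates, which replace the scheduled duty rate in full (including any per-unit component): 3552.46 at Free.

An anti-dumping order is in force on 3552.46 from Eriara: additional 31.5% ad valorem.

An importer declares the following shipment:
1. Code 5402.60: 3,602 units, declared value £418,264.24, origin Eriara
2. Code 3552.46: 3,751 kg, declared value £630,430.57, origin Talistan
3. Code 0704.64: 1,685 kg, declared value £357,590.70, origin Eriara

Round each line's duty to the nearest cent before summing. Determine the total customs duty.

Line 1 (5402.60, Eriara, 3,602 units, £418,264.24):
Base rate for 5402.60 is 4% + £3.08/unit.
Duty = £418,264.24 × 4% + 3,602 × £3.08 = £27,824.73.
Line 2 (3552.46, Talistan, 3,751 kg, £630,430.57):
Base rate for 3552.46 is £1.90/kg.
Origin Talistan qualifies under the Astania–Talistan agreement and 3552.46 is covered: preferential rate Free applies instead.
The additional-duty order on 3552.46 targets Eriara, not Talistan; it does not apply.
Duty = £630,430.57 × 0% = £0.00.
Line 3 (0704.64, Eriara, 1,685 kg, £357,590.70):
Base rate for 0704.64 is 30.5%.
Duty = £357,590.70 × 30.5% = £109,065.16.
Total = £27,824.73 + £0.00 + £109,065.16 = £136,889.89.

£136,889.89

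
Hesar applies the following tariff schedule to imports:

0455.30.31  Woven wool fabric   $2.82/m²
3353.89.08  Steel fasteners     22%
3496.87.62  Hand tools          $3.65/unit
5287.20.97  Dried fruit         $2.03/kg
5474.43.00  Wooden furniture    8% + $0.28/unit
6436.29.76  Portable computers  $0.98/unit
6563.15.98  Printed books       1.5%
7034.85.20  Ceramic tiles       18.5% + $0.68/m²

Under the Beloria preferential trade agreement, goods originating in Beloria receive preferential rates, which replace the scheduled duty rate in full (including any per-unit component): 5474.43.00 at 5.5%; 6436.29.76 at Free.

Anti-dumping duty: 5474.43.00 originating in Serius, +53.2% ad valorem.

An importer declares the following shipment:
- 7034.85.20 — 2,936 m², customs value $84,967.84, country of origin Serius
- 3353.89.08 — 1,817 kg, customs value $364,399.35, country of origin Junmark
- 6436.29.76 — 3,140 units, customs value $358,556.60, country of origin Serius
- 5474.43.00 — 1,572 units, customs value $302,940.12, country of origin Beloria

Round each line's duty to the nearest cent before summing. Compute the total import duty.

Line 1 (7034.85.20, Serius, 2,936 m², $84,967.84):
Base rate for 7034.85.20 is 18.5% + $0.68/m².
Duty = $84,967.84 × 18.5% + 2,936 × $0.68 = $17,715.53.
Line 2 (3353.89.08, Junmark, 1,817 kg, $364,399.35):
Base rate for 3353.89.08 is 22%.
Duty = $364,399.35 × 22% = $80,167.86.
Line 3 (6436.29.76, Serius, 3,140 units, $358,556.60):
Base rate for 6436.29.76 is $0.98/unit.
6436.29.76 has an FTA preferential rate, but origin Serius is not Beloria; base rate stands.
Duty = 3,140 × $0.98 = $3,077.20.
Line 4 (5474.43.00, Beloria, 1,572 units, $302,940.12):
Base rate for 5474.43.00 is 8% + $0.28/unit.
Origin Beloria qualifies under the Hesar–Beloria agreement and 5474.43.00 is covered: preferential rate 5.5% applies instead.
The additional-duty order on 5474.43.00 targets Serius, not Beloria; it does not apply.
Duty = $302,940.12 × 5.5% = $16,661.71.
Total = $17,715.53 + $80,167.86 + $3,077.20 + $16,661.71 = $117,622.30.

$117,622.30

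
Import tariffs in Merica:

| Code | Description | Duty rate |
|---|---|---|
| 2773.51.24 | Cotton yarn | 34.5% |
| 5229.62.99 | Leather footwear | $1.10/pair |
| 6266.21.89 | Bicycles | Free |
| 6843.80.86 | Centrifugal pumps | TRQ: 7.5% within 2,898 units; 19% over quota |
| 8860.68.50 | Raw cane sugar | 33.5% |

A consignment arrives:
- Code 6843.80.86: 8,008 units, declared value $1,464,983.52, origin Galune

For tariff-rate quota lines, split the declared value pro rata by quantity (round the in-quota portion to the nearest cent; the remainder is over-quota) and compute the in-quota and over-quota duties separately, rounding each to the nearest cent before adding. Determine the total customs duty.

$217,378.46

Line 1 (6843.80.86, Galune, 8,008 units, $1,464,983.52):
Code 6843.80.86 is under a tariff-rate quota (threshold 2,898 units). In-quota: 2,898 units at 7.5%; over-quota: 5,110 units at 19%.
Pro-rata value split: in-quota = $1,464,983.52 × 2,898/8,008 = $530,160.12; over-quota = $1,464,983.52 − $530,160.12 = $934,823.40.
In-quota duty = $530,160.12 × 7.5% = $39,762.01. Over-quota duty = $934,823.40 × 19% = $177,616.45.
Line duty = $39,762.01 + $177,616.45 = $217,378.46.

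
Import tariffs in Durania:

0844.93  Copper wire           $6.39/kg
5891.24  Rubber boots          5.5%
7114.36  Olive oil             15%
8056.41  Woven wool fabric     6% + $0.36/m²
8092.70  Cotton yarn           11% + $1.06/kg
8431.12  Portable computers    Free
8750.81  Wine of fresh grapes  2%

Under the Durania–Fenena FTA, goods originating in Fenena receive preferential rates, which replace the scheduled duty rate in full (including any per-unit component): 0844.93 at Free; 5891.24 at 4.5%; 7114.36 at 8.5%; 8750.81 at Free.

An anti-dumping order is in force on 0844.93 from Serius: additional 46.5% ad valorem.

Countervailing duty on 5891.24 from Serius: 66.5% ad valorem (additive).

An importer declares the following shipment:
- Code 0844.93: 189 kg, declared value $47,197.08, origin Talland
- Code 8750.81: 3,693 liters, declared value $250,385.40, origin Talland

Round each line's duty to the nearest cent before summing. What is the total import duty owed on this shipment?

$6,215.42

Line 1 (0844.93, Talland, 189 kg, $47,197.08):
Base rate for 0844.93 is $6.39/kg.
0844.93 has an FTA preferential rate, but origin Talland is not Fenena; base rate stands.
The additional-duty order on 0844.93 targets Serius, not Talland; it does not apply.
Duty = 189 × $6.39 = $1,207.71.
Line 2 (8750.81, Talland, 3,693 liters, $250,385.40):
Base rate for 8750.81 is 2%.
8750.81 has an FTA preferential rate, but origin Talland is not Fenena; base rate stands.
Duty = $250,385.40 × 2% = $5,007.71.
Total = $1,207.71 + $5,007.71 = $6,215.42.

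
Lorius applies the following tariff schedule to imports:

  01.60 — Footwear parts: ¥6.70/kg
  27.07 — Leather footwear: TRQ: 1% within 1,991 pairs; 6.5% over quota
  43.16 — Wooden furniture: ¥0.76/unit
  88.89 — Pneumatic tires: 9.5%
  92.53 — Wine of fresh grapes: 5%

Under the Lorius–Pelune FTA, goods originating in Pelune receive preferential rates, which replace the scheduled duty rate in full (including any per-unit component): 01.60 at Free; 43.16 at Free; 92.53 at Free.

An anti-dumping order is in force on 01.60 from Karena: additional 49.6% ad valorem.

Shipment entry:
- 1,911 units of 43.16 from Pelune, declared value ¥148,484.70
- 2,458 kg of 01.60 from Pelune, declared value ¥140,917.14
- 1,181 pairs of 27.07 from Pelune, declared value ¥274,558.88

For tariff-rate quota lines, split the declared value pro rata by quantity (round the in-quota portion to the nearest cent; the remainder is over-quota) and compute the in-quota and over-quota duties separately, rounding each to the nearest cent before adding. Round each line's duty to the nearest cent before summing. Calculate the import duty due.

¥2,745.59

Line 1 (43.16, Pelune, 1,911 units, ¥148,484.70):
Base rate for 43.16 is ¥0.76/unit.
Origin Pelune qualifies under the Lorius–Pelune agreement and 43.16 is covered: preferential rate Free applies instead.
Duty = ¥148,484.70 × 0% = ¥0.00.
Line 2 (01.60, Pelune, 2,458 kg, ¥140,917.14):
Base rate for 01.60 is ¥6.70/kg.
Origin Pelune qualifies under the Lorius–Pelune agreement and 01.60 is covered: preferential rate Free applies instead.
The additional-duty order on 01.60 targets Karena, not Pelune; it does not apply.
Duty = ¥140,917.14 × 0% = ¥0.00.
Line 3 (27.07, Pelune, 1,181 pairs, ¥274,558.88):
Code 27.07 is under a tariff-rate quota (threshold 1,991 pairs). Quantity 1,181 pairs is within the quota, so the in-quota rate 1% applies to the full value.
Duty = ¥274,558.88 × 1% = ¥2,745.59.
Total = ¥0.00 + ¥0.00 + ¥2,745.59 = ¥2,745.59.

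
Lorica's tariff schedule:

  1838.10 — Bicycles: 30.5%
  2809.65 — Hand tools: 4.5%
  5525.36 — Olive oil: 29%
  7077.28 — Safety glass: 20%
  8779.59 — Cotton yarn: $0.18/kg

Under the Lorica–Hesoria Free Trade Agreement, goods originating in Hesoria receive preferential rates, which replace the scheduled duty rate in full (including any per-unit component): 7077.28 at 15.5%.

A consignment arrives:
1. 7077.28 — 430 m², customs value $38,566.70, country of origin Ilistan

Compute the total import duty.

$7,713.34

Line 1 (7077.28, Ilistan, 430 m², $38,566.70):
Base rate for 7077.28 is 20%.
7077.28 has an FTA preferential rate, but origin Ilistan is not Hesoria; base rate stands.
Duty = $38,566.70 × 20% = $7,713.34.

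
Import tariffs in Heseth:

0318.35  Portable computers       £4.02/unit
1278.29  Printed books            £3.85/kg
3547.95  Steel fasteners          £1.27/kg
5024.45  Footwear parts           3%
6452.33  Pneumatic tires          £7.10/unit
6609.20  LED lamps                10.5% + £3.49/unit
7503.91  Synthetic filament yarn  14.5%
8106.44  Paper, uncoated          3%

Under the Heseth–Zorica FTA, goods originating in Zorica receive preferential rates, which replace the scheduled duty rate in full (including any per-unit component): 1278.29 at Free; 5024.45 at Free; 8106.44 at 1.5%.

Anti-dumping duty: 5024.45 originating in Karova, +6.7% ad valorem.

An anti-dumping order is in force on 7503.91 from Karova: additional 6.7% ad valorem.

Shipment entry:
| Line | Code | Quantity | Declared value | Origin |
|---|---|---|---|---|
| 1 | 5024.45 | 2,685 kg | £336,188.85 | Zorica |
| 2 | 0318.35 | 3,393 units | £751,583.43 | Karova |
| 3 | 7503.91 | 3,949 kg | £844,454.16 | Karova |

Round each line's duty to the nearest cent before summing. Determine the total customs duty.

Line 1 (5024.45, Zorica, 2,685 kg, £336,188.85):
Base rate for 5024.45 is 3%.
Origin Zorica qualifies under the Heseth–Zorica agreement and 5024.45 is covered: preferential rate Free applies instead.
The additional-duty order on 5024.45 targets Karova, not Zorica; it does not apply.
Duty = £336,188.85 × 0% = £0.00.
Line 2 (0318.35, Karova, 3,393 units, £751,583.43):
Base rate for 0318.35 is £4.02/unit.
Duty = 3,393 × £4.02 = £13,639.86.
Line 3 (7503.91, Karova, 3,949 kg, £844,454.16):
Base rate for 7503.91 is 14.5%.
Additional duty on 7503.91 from Karova: +6.7%. Applied ad valorem rate: 14.5% + 6.7% = 21.2%.
Duty = £844,454.16 × 21.2% = £179,024.28.
Total = £0.00 + £13,639.86 + £179,024.28 = £192,664.14.

£192,664.14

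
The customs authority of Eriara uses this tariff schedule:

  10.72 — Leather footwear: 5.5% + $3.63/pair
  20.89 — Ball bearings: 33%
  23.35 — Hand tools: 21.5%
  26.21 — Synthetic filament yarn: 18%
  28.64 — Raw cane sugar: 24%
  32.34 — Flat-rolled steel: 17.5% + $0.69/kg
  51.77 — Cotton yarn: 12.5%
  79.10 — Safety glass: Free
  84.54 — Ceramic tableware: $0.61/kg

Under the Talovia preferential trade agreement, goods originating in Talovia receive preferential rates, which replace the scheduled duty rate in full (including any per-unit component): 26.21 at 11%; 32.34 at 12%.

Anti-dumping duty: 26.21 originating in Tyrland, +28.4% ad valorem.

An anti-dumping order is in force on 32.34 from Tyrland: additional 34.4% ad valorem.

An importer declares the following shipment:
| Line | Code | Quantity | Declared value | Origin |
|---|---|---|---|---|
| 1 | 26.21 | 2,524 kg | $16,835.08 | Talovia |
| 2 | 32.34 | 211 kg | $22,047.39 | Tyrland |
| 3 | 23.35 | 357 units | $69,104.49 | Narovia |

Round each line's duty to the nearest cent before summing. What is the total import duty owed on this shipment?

Line 1 (26.21, Talovia, 2,524 kg, $16,835.08):
Base rate for 26.21 is 18%.
Origin Talovia qualifies under the Eriara–Talovia agreement and 26.21 is covered: preferential rate 11% applies instead.
The additional-duty order on 26.21 targets Tyrland, not Talovia; it does not apply.
Duty = $16,835.08 × 11% = $1,851.86.
Line 2 (32.34, Tyrland, 211 kg, $22,047.39):
Base rate for 32.34 is 17.5% + $0.69/kg.
32.34 has an FTA preferential rate, but origin Tyrland is not Talovia; base rate stands.
Additional duty on 32.34 from Tyrland: +34.4%. Applied ad valorem rate: 17.5% + 34.4% = 51.9%.
Duty = $22,047.39 × 51.9% + 211 × $0.69 = $11,588.19.
Line 3 (23.35, Narovia, 357 units, $69,104.49):
Base rate for 23.35 is 21.5%.
Duty = $69,104.49 × 21.5% = $14,857.47.
Total = $1,851.86 + $11,588.19 + $14,857.47 = $28,297.52.

$28,297.52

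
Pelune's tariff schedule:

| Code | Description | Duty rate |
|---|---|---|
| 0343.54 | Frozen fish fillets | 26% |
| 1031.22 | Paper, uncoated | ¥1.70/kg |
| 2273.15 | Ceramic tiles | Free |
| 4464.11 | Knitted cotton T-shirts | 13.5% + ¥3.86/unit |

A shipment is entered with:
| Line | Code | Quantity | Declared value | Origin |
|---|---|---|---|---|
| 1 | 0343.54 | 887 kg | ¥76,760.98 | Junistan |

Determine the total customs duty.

¥19,957.85

Line 1 (0343.54, Junistan, 887 kg, ¥76,760.98):
Base rate for 0343.54 is 26%.
Duty = ¥76,760.98 × 26% = ¥19,957.85.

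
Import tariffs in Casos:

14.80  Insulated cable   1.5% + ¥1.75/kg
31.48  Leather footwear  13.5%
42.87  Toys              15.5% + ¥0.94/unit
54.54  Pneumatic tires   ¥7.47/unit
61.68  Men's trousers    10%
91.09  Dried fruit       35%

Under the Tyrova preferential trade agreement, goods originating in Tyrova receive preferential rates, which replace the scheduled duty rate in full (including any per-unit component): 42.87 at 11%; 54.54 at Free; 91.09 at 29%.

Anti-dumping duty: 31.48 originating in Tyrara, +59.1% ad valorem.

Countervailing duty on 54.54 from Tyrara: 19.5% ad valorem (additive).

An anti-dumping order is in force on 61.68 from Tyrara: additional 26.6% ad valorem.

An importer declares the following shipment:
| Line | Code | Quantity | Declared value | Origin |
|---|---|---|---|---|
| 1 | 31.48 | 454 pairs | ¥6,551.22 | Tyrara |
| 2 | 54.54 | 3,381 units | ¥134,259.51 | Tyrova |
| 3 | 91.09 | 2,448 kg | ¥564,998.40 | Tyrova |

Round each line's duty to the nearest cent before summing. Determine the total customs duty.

Line 1 (31.48, Tyrara, 454 pairs, ¥6,551.22):
Base rate for 31.48 is 13.5%.
Additional duty on 31.48 from Tyrara: +59.1%. Applied ad valorem rate: 13.5% + 59.1% = 72.6%.
Duty = ¥6,551.22 × 72.6% = ¥4,756.19.
Line 2 (54.54, Tyrova, 3,381 units, ¥134,259.51):
Base rate for 54.54 is ¥7.47/unit.
Origin Tyrova qualifies under the Casos–Tyrova agreement and 54.54 is covered: preferential rate Free applies instead.
The additional-duty order on 54.54 targets Tyrara, not Tyrova; it does not apply.
Duty = ¥134,259.51 × 0% = ¥0.00.
Line 3 (91.09, Tyrova, 2,448 kg, ¥564,998.40):
Base rate for 91.09 is 35%.
Origin Tyrova qualifies under the Casos–Tyrova agreement and 91.09 is covered: preferential rate 29% applies instead.
Duty = ¥564,998.40 × 29% = ¥163,849.54.
Total = ¥4,756.19 + ¥0.00 + ¥163,849.54 = ¥168,605.73.

¥168,605.73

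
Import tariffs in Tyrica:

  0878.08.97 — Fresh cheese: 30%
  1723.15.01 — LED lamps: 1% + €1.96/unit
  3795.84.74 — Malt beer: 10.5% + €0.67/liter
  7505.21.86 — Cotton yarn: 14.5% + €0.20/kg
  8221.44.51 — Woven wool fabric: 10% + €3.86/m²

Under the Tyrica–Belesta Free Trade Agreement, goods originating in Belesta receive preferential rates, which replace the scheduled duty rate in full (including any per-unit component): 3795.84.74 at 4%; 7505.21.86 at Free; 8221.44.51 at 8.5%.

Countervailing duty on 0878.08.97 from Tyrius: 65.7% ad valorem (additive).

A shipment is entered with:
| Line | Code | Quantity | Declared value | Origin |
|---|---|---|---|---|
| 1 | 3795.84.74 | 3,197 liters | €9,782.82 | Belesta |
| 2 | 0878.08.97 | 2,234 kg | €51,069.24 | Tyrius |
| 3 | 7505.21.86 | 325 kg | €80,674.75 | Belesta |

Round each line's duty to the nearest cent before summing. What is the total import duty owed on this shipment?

€49,264.57

Line 1 (3795.84.74, Belesta, 3,197 liters, €9,782.82):
Base rate for 3795.84.74 is 10.5% + €0.67/liter.
Origin Belesta qualifies under the Tyrica–Belesta agreement and 3795.84.74 is covered: preferential rate 4% applies instead.
Duty = €9,782.82 × 4% = €391.31.
Line 2 (0878.08.97, Tyrius, 2,234 kg, €51,069.24):
Base rate for 0878.08.97 is 30%.
Additional duty on 0878.08.97 from Tyrius: +65.7%. Applied ad valorem rate: 30% + 65.7% = 95.7%.
Duty = €51,069.24 × 95.7% = €48,873.26.
Line 3 (7505.21.86, Belesta, 325 kg, €80,674.75):
Base rate for 7505.21.86 is 14.5% + €0.20/kg.
Origin Belesta qualifies under the Tyrica–Belesta agreement and 7505.21.86 is covered: preferential rate Free applies instead.
Duty = €80,674.75 × 0% = €0.00.
Total = €391.31 + €48,873.26 + €0.00 = €49,264.57.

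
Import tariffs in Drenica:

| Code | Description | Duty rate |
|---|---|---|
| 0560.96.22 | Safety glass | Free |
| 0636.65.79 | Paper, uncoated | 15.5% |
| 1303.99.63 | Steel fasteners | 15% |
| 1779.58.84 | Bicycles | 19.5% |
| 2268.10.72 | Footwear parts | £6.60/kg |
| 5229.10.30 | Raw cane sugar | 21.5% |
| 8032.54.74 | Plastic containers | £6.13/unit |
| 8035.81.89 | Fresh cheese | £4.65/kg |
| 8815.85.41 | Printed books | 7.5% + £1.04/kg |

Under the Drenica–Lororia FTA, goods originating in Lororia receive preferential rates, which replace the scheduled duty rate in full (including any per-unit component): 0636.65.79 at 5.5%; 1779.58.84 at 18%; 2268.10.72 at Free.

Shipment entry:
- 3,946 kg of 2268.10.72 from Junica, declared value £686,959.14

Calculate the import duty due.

£26,043.60

Line 1 (2268.10.72, Junica, 3,946 kg, £686,959.14):
Base rate for 2268.10.72 is £6.60/kg.
2268.10.72 has an FTA preferential rate, but origin Junica is not Lororia; base rate stands.
Duty = 3,946 × £6.60 = £26,043.60.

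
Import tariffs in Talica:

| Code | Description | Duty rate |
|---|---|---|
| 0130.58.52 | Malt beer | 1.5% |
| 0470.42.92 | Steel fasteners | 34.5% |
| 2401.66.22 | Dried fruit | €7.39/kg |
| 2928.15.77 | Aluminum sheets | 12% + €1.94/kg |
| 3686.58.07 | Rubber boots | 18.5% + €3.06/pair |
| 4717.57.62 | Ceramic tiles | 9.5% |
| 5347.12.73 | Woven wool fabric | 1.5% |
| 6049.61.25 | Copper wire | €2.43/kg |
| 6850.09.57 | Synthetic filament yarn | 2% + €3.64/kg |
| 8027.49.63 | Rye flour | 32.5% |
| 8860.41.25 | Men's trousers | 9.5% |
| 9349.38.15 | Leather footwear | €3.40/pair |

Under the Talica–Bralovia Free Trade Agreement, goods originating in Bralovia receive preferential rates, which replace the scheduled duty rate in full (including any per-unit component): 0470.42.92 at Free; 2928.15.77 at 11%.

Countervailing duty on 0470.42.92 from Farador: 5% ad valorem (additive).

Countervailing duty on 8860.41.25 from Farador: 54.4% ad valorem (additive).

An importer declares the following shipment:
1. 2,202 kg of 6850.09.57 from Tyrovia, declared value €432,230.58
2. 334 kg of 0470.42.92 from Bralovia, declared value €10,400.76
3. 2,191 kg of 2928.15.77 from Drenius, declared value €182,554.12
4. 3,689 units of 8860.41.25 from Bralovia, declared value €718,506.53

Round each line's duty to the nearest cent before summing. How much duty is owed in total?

€111,075.04

Line 1 (6850.09.57, Tyrovia, 2,202 kg, €432,230.58):
Base rate for 6850.09.57 is 2% + €3.64/kg.
Duty = €432,230.58 × 2% + 2,202 × €3.64 = €16,659.89.
Line 2 (0470.42.92, Bralovia, 334 kg, €10,400.76):
Base rate for 0470.42.92 is 34.5%.
Origin Bralovia qualifies under the Talica–Bralovia agreement and 0470.42.92 is covered: preferential rate Free applies instead.
The additional-duty order on 0470.42.92 targets Farador, not Bralovia; it does not apply.
Duty = €10,400.76 × 0% = €0.00.
Line 3 (2928.15.77, Drenius, 2,191 kg, €182,554.12):
Base rate for 2928.15.77 is 12% + €1.94/kg.
2928.15.77 has an FTA preferential rate, but origin Drenius is not Bralovia; base rate stands.
Duty = €182,554.12 × 12% + 2,191 × €1.94 = €26,157.03.
Line 4 (8860.41.25, Bralovia, 3,689 units, €718,506.53):
Base rate for 8860.41.25 is 9.5%.
Origin Bralovia is the FTA partner but 8860.41.25 is not on the preference list; base rate stands.
The additional-duty order on 8860.41.25 targets Farador, not Bralovia; it does not apply.
Duty = €718,506.53 × 9.5% = €68,258.12.
Total = €16,659.89 + €0.00 + €26,157.03 + €68,258.12 = €111,075.04.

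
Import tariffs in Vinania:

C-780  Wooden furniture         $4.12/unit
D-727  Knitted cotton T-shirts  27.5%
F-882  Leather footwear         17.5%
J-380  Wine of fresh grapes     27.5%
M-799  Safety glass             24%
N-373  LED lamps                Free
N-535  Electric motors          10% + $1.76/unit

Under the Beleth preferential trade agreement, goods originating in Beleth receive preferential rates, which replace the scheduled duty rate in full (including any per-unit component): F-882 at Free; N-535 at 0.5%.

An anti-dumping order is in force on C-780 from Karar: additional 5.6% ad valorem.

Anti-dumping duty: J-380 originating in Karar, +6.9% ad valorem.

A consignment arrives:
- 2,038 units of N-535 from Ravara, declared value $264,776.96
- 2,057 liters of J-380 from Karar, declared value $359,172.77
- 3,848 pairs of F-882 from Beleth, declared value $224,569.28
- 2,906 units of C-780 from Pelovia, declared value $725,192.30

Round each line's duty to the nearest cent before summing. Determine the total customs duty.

$165,592.73

Line 1 (N-535, Ravara, 2,038 units, $264,776.96):
Base rate for N-535 is 10% + $1.76/unit.
N-535 has an FTA preferential rate, but origin Ravara is not Beleth; base rate stands.
Duty = $264,776.96 × 10% + 2,038 × $1.76 = $30,064.58.
Line 2 (J-380, Karar, 2,057 liters, $359,172.77):
Base rate for J-380 is 27.5%.
Additional duty on J-380 from Karar: +6.9%. Applied ad valorem rate: 27.5% + 6.9% = 34.4%.
Duty = $359,172.77 × 34.4% = $123,555.43.
Line 3 (F-882, Beleth, 3,848 pairs, $224,569.28):
Base rate for F-882 is 17.5%.
Origin Beleth qualifies under the Vinania–Beleth agreement and F-882 is covered: preferential rate Free applies instead.
Duty = $224,569.28 × 0% = $0.00.
Line 4 (C-780, Pelovia, 2,906 units, $725,192.30):
Base rate for C-780 is $4.12/unit.
The additional-duty order on C-780 targets Karar, not Pelovia; it does not apply.
Duty = 2,906 × $4.12 = $11,972.72.
Total = $30,064.58 + $123,555.43 + $0.00 + $11,972.72 = $165,592.73.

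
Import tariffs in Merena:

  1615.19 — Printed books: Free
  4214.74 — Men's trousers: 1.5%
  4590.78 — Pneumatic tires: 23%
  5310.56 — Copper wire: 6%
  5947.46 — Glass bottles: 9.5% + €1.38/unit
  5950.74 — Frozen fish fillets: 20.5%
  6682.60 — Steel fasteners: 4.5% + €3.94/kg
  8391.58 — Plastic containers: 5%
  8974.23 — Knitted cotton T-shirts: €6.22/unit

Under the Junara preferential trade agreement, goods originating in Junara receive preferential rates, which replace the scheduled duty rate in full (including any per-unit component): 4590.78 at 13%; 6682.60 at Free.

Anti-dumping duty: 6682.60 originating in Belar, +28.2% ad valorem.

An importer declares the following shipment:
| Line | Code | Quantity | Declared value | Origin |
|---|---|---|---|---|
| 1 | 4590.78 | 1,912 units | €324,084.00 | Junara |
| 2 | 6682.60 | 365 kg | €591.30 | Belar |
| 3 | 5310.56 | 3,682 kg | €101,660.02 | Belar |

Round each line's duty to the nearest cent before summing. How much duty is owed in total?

€49,861.98

Line 1 (4590.78, Junara, 1,912 units, €324,084.00):
Base rate for 4590.78 is 23%.
Origin Junara qualifies under the Merena–Junara agreement and 4590.78 is covered: preferential rate 13% applies instead.
Duty = €324,084.00 × 13% = €42,130.92.
Line 2 (6682.60, Belar, 365 kg, €591.30):
Base rate for 6682.60 is 4.5% + €3.94/kg.
6682.60 has an FTA preferential rate, but origin Belar is not Junara; base rate stands.
Additional duty on 6682.60 from Belar: +28.2%. Applied ad valorem rate: 4.5% + 28.2% = 32.7%.
Duty = €591.30 × 32.7% + 365 × €3.94 = €1,631.46.
Line 3 (5310.56, Belar, 3,682 kg, €101,660.02):
Base rate for 5310.56 is 6%.
Duty = €101,660.02 × 6% = €6,099.60.
Total = €42,130.92 + €1,631.46 + €6,099.60 = €49,861.98.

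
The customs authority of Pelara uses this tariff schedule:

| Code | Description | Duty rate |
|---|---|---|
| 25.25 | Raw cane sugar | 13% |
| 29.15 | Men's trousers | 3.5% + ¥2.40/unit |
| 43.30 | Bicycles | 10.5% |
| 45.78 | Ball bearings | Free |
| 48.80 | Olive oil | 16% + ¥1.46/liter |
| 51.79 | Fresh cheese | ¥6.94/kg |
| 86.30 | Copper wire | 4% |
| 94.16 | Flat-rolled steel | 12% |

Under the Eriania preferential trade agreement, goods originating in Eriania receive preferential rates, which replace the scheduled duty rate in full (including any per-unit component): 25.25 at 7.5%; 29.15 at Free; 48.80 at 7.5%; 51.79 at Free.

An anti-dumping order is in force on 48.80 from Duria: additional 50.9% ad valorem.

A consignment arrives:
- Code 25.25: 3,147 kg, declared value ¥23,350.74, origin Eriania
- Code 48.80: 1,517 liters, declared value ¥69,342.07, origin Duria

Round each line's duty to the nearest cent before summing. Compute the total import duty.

Line 1 (25.25, Eriania, 3,147 kg, ¥23,350.74):
Base rate for 25.25 is 13%.
Origin Eriania qualifies under the Pelara–Eriania agreement and 25.25 is covered: preferential rate 7.5% applies instead.
Duty = ¥23,350.74 × 7.5% = ¥1,751.31.
Line 2 (48.80, Duria, 1,517 liters, ¥69,342.07):
Base rate for 48.80 is 16% + ¥1.46/liter.
48.80 has an FTA preferential rate, but origin Duria is not Eriania; base rate stands.
Additional duty on 48.80 from Duria: +50.9%. Applied ad valorem rate: 16% + 50.9% = 66.9%.
Duty = ¥69,342.07 × 66.9% + 1,517 × ¥1.46 = ¥48,604.66.
Total = ¥1,751.31 + ¥48,604.66 = ¥50,355.97.

¥50,355.97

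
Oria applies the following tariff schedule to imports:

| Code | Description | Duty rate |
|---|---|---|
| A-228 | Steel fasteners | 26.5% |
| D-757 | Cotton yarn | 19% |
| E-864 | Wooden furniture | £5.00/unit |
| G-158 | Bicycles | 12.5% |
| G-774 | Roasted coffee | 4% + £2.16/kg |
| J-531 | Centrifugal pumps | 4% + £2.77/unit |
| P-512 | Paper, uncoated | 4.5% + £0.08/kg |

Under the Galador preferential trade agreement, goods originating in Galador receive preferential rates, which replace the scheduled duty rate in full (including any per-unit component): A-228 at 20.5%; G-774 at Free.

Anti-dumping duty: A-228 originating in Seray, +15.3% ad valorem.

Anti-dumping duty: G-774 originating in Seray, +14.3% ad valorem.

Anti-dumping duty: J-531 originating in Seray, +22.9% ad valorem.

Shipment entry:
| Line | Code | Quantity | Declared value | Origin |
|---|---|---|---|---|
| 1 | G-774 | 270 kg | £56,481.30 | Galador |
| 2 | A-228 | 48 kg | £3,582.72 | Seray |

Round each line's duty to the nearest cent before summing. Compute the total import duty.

Line 1 (G-774, Galador, 270 kg, £56,481.30):
Base rate for G-774 is 4% + £2.16/kg.
Origin Galador qualifies under the Oria–Galador agreement and G-774 is covered: preferential rate Free applies instead.
The additional-duty order on G-774 targets Seray, not Galador; it does not apply.
Duty = £56,481.30 × 0% = £0.00.
Line 2 (A-228, Seray, 48 kg, £3,582.72):
Base rate for A-228 is 26.5%.
A-228 has an FTA preferential rate, but origin Seray is not Galador; base rate stands.
Additional duty on A-228 from Seray: +15.3%. Applied ad valorem rate: 26.5% + 15.3% = 41.8%.
Duty = £3,582.72 × 41.8% = £1,497.58.
Total = £0.00 + £1,497.58 = £1,497.58.

£1,497.58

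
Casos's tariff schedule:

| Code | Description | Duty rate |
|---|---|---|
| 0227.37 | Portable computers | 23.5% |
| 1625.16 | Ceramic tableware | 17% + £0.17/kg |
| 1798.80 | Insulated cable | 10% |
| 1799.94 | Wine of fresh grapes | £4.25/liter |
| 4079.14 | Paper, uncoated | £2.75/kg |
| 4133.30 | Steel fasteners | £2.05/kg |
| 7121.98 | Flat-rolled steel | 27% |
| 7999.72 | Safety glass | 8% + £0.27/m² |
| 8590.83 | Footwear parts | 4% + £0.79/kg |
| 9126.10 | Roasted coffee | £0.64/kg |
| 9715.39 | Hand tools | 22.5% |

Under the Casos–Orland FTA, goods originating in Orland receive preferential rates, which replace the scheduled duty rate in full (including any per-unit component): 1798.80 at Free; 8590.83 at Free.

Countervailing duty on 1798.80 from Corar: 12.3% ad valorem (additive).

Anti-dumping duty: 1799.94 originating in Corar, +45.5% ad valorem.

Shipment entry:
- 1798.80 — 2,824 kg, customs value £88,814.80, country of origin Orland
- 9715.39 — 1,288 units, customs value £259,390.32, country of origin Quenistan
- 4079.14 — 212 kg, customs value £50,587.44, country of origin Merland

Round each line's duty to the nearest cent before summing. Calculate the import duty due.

£58,945.82

Line 1 (1798.80, Orland, 2,824 kg, £88,814.80):
Base rate for 1798.80 is 10%.
Origin Orland qualifies under the Casos–Orland agreement and 1798.80 is covered: preferential rate Free applies instead.
The additional-duty order on 1798.80 targets Corar, not Orland; it does not apply.
Duty = £88,814.80 × 0% = £0.00.
Line 2 (9715.39, Quenistan, 1,288 units, £259,390.32):
Base rate for 9715.39 is 22.5%.
Duty = £259,390.32 × 22.5% = £58,362.82.
Line 3 (4079.14, Merland, 212 kg, £50,587.44):
Base rate for 4079.14 is £2.75/kg.
Duty = 212 × £2.75 = £583.00.
Total = £0.00 + £58,362.82 + £583.00 = £58,945.82.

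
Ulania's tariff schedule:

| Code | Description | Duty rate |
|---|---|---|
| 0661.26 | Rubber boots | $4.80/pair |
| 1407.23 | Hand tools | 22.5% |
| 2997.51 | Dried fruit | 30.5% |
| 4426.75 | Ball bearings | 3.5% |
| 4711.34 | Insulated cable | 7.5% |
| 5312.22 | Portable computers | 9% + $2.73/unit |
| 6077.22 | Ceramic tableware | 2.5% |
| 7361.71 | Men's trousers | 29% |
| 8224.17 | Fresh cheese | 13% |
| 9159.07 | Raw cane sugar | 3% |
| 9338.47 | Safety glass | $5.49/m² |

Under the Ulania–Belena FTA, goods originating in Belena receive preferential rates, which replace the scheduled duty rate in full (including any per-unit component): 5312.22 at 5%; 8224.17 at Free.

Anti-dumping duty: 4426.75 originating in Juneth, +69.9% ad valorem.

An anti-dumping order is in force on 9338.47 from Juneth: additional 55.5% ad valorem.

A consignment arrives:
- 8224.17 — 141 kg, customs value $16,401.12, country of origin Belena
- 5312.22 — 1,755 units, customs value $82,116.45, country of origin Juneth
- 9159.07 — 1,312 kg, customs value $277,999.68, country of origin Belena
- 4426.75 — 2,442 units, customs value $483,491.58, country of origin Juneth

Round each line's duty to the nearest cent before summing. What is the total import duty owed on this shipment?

Line 1 (8224.17, Belena, 141 kg, $16,401.12):
Base rate for 8224.17 is 13%.
Origin Belena qualifies under the Ulania–Belena agreement and 8224.17 is covered: preferential rate Free applies instead.
Duty = $16,401.12 × 0% = $0.00.
Line 2 (5312.22, Juneth, 1,755 units, $82,116.45):
Base rate for 5312.22 is 9% + $2.73/unit.
5312.22 has an FTA preferential rate, but origin Juneth is not Belena; base rate stands.
Duty = $82,116.45 × 9% + 1,755 × $2.73 = $12,181.63.
Line 3 (9159.07, Belena, 1,312 kg, $277,999.68):
Base rate for 9159.07 is 3%.
Origin Belena is the FTA partner but 9159.07 is not on the preference list; base rate stands.
Duty = $277,999.68 × 3% = $8,339.99.
Line 4 (4426.75, Juneth, 2,442 units, $483,491.58):
Base rate for 4426.75 is 3.5%.
Additional duty on 4426.75 from Juneth: +69.9%. Applied ad valorem rate: 3.5% + 69.9% = 73.4%.
Duty = $483,491.58 × 73.4% = $354,882.82.
Total = $0.00 + $12,181.63 + $8,339.99 + $354,882.82 = $375,404.44.

$375,404.44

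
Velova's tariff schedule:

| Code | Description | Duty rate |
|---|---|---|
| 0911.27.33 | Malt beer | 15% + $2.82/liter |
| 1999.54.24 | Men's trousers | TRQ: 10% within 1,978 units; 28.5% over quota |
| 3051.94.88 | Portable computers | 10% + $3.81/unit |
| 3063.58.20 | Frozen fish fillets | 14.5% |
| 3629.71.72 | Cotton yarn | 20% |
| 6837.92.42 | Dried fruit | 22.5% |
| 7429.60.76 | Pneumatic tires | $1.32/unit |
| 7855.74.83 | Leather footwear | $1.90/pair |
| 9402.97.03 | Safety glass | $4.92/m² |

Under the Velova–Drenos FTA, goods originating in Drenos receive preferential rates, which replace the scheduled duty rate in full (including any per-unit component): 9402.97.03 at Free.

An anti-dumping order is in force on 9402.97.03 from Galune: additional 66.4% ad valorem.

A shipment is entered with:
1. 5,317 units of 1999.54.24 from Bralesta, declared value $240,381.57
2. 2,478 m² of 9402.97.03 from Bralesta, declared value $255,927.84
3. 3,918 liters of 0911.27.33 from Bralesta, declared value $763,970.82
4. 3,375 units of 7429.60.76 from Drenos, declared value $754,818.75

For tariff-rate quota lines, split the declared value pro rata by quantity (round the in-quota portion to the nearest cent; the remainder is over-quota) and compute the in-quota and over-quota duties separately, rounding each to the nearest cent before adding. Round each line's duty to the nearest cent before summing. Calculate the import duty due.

$194,256.19

Line 1 (1999.54.24, Bralesta, 5,317 units, $240,381.57):
Code 1999.54.24 is under a tariff-rate quota (threshold 1,978 units). In-quota: 1,978 units at 10%; over-quota: 3,339 units at 28.5%.
Pro-rata value split: in-quota = $240,381.57 × 1,978/5,317 = $89,425.38; over-quota = $240,381.57 − $89,425.38 = $150,956.19.
In-quota duty = $89,425.38 × 10% = $8,942.54. Over-quota duty = $150,956.19 × 28.5% = $43,022.51.
Line duty = $8,942.54 + $43,022.51 = $51,965.05.
Line 2 (9402.97.03, Bralesta, 2,478 m², $255,927.84):
Base rate for 9402.97.03 is $4.92/m².
9402.97.03 has an FTA preferential rate, but origin Bralesta is not Drenos; base rate stands.
The additional-duty order on 9402.97.03 targets Galune, not Bralesta; it does not apply.
Duty = 2,478 × $4.92 = $12,191.76.
Line 3 (0911.27.33, Bralesta, 3,918 liters, $763,970.82):
Base rate for 0911.27.33 is 15% + $2.82/liter.
Duty = $763,970.82 × 15% + 3,918 × $2.82 = $125,644.38.
Line 4 (7429.60.76, Drenos, 3,375 units, $754,818.75):
Base rate for 7429.60.76 is $1.32/unit.
Origin Drenos is the FTA partner but 7429.60.76 is not on the preference list; base rate stands.
Duty = 3,375 × $1.32 = $4,455.00.
Total = $51,965.05 + $12,191.76 + $125,644.38 + $4,455.00 = $194,256.19.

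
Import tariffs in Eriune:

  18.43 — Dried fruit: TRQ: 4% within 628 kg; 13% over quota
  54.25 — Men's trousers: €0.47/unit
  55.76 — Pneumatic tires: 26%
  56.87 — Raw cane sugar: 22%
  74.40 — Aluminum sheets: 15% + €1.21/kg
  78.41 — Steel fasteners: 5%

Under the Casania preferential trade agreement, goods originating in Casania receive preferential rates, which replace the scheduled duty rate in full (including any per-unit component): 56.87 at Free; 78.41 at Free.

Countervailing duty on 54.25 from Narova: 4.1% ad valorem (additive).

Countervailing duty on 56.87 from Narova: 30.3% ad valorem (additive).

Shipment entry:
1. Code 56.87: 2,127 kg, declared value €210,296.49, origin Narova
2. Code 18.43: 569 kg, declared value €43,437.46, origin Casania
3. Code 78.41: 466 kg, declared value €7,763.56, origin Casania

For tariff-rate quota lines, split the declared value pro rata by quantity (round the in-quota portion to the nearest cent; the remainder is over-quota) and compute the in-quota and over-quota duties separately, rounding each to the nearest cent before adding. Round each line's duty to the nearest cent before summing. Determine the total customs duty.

Line 1 (56.87, Narova, 2,127 kg, €210,296.49):
Base rate for 56.87 is 22%.
56.87 has an FTA preferential rate, but origin Narova is not Casania; base rate stands.
Additional duty on 56.87 from Narova: +30.3%. Applied ad valorem rate: 22% + 30.3% = 52.3%.
Duty = €210,296.49 × 52.3% = €109,985.06.
Line 2 (18.43, Casania, 569 kg, €43,437.46):
Code 18.43 is under a tariff-rate quota (threshold 628 kg). Quantity 569 kg is within the quota, so the in-quota rate 4% applies to the full value.
Duty = €43,437.46 × 4% = €1,737.50.
Line 3 (78.41, Casania, 466 kg, €7,763.56):
Base rate for 78.41 is 5%.
Origin Casania qualifies under the Eriune–Casania agreement and 78.41 is covered: preferential rate Free applies instead.
Duty = €7,763.56 × 0% = €0.00.
Total = €109,985.06 + €1,737.50 + €0.00 = €111,722.56.

€111,722.56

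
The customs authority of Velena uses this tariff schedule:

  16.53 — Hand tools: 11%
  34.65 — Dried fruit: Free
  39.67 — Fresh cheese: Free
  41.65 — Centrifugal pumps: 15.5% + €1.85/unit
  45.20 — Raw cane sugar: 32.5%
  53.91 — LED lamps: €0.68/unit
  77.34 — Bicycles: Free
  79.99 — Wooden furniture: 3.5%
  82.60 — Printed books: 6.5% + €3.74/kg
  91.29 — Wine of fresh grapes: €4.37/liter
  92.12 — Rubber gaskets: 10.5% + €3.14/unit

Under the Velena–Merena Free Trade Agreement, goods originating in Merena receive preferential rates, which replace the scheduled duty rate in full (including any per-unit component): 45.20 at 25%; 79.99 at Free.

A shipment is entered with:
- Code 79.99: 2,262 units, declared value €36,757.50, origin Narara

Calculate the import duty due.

€1,286.51

Line 1 (79.99, Narara, 2,262 units, €36,757.50):
Base rate for 79.99 is 3.5%.
79.99 has an FTA preferential rate, but origin Narara is not Merena; base rate stands.
Duty = €36,757.50 × 3.5% = €1,286.51.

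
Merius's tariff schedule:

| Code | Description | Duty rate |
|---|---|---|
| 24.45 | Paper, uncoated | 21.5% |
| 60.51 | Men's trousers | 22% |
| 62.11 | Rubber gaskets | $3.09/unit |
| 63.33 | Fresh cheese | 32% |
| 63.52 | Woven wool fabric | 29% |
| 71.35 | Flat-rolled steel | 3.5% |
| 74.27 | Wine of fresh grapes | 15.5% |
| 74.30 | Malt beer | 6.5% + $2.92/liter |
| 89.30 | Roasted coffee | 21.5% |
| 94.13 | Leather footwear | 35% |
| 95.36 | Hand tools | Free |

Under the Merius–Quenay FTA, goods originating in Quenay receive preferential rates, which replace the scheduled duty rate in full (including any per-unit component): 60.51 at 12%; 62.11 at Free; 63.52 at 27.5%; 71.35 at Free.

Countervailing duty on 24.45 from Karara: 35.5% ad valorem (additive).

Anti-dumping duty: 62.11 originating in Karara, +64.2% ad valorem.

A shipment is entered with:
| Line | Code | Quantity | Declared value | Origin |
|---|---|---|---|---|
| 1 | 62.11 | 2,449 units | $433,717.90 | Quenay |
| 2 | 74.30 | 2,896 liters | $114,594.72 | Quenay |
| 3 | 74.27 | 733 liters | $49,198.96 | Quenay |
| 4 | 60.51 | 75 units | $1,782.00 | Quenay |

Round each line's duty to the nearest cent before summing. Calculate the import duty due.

$23,744.66

Line 1 (62.11, Quenay, 2,449 units, $433,717.90):
Base rate for 62.11 is $3.09/unit.
Origin Quenay qualifies under the Merius–Quenay agreement and 62.11 is covered: preferential rate Free applies instead.
The additional-duty order on 62.11 targets Karara, not Quenay; it does not apply.
Duty = $433,717.90 × 0% = $0.00.
Line 2 (74.30, Quenay, 2,896 liters, $114,594.72):
Base rate for 74.30 is 6.5% + $2.92/liter.
Origin Quenay is the FTA partner but 74.30 is not on the preference list; base rate stands.
Duty = $114,594.72 × 6.5% + 2,896 × $2.92 = $15,904.98.
Line 3 (74.27, Quenay, 733 liters, $49,198.96):
Base rate for 74.27 is 15.5%.
Origin Quenay is the FTA partner but 74.27 is not on the preference list; base rate stands.
Duty = $49,198.96 × 15.5% = $7,625.84.
Line 4 (60.51, Quenay, 75 units, $1,782.00):
Base rate for 60.51 is 22%.
Origin Quenay qualifies under the Merius–Quenay agreement and 60.51 is covered: preferential rate 12% applies instead.
Duty = $1,782.00 × 12% = $213.84.
Total = $0.00 + $15,904.98 + $7,625.84 + $213.84 = $23,744.66.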